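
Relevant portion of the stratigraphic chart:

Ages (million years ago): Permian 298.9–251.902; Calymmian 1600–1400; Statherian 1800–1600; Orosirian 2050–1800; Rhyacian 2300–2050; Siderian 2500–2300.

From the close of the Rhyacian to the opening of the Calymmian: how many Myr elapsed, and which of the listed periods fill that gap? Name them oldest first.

The Rhyacian closes at 2050 Ma and the Calymmian opens at 1600 Ma, so the interval is 2050 − 1600 = 450 Myr.
A period fits inside if it starts at or after 2050 Ma and ends at or before 1600 Ma; oldest first that gives Orosirian, Statherian.

450 million years; Orosirian, Statherian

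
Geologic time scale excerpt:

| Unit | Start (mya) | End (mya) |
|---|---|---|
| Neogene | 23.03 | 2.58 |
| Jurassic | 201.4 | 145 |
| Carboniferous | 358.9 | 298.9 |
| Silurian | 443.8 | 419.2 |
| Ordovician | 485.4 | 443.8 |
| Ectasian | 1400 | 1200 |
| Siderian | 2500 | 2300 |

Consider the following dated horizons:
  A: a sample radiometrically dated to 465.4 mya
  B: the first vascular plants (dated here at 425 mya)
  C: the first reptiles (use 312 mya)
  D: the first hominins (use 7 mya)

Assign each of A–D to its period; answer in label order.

A: 465.4 Ma lies in 485.4–443.8 Ma, so Ordovician.
B: 425 Ma lies in 443.8–419.2 Ma, so Silurian.
C: 312 Ma lies in 358.9–298.9 Ma, so Carboniferous.
D: 7 Ma lies in 23.03–2.58 Ma, so Neogene.

A — Ordovician; B — Silurian; C — Carboniferous; D — Neogene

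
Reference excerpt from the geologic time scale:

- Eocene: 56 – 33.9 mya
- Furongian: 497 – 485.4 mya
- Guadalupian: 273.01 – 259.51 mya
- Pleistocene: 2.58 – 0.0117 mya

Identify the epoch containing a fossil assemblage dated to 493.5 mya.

Furongian

493.5 Ma lies between 497 and 485.4 Ma, so it falls in the Furongian.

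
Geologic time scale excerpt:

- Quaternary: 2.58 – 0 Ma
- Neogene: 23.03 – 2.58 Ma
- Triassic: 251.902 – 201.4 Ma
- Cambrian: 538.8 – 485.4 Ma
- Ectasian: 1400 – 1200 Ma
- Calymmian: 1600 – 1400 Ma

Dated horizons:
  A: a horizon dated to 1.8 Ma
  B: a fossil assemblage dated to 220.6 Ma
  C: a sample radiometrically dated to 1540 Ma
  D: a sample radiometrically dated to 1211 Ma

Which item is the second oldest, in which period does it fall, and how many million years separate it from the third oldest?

Larger Ma means older, so oldest first: C 1540 > D 1211 > B 220.6 > A 1.8.
Counting 2 along gives D (1211 Ma); the excerpt puts that inside the Ectasian, 1400–1200 Ma.
Next in line is B (220.6 Ma), and 1211 − 220.6 = 990.4 Myr.

D, in the Ectasian; 990.4 million years to B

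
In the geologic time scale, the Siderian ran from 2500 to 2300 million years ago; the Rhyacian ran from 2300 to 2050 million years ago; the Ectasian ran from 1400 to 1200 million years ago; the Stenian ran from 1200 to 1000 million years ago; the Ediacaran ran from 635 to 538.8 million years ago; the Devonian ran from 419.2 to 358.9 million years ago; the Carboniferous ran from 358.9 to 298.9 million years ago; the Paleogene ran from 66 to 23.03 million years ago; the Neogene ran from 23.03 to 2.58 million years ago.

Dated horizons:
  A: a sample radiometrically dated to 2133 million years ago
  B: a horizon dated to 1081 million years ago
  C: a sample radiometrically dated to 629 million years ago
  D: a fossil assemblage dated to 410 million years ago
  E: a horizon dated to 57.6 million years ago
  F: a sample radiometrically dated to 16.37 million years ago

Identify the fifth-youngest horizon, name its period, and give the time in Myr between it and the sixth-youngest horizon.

Sorted youngest-first by Ma: F (16.37), E (57.6), D (410), C (629), B (1081), A (2133).
The fifth youngest is B at 1081 Ma, which lies in 1200–1000 Ma: the Stenian.
The sixth youngest is A at 2133 Ma; separation = |1081 − 2133| = 1052 Myr.

B, in the Stenian; 1052 million years to A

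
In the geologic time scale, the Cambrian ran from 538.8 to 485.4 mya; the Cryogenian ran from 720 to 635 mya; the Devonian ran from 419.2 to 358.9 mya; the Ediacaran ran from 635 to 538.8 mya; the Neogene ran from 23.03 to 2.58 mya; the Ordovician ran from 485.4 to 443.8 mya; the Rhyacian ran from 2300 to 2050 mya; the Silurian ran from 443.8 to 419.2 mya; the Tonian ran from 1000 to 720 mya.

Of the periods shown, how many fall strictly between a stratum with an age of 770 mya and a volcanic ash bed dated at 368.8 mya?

5

The older date is 770 Ma and the younger is 368.8 Ma.
Periods with start < 770 and end > 368.8 Ma: Cryogenian (720–635), Ediacaran (635–538.8), Cambrian (538.8–485.4), Ordovician (485.4–443.8), Silurian (443.8–419.2).
That is 5 complete periods.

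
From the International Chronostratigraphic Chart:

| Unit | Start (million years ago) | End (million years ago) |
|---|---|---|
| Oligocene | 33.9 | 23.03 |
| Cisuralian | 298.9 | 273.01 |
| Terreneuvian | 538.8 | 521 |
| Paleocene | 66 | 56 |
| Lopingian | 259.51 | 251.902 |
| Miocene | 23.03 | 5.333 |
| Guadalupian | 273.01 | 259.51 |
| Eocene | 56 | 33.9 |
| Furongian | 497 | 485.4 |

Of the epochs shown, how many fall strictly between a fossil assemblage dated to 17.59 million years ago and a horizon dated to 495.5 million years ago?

6

495.5 Ma sits inside the Furongian (497–485.4) and 17.59 Ma inside the Miocene (23.03–5.333); neither of those is wholly between the two dates.
The listed epochs lying completely between them are Cisuralian, Guadalupian, Lopingian, Paleocene, Eocene, Oligocene — 6 in all.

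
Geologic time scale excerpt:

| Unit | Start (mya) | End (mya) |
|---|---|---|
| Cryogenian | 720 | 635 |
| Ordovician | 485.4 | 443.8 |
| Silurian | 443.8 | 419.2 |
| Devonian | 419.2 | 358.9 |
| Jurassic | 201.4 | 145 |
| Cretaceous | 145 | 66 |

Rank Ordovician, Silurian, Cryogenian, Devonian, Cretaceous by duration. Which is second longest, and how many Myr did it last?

Start − end for each: Ordovician 485.4 − 443.8 = 41.6; Silurian 443.8 − 419.2 = 24.6; Cryogenian 720 − 635 = 85; Devonian 419.2 − 358.9 = 60.3; Cretaceous 145 − 66 = 79.
Ranking these from longest: Cryogenian > Cretaceous > Devonian > Ordovician > Silurian.
Position 2 in that ranking is Cretaceous, which lasted 79 Myr.

Cretaceous, 79 million years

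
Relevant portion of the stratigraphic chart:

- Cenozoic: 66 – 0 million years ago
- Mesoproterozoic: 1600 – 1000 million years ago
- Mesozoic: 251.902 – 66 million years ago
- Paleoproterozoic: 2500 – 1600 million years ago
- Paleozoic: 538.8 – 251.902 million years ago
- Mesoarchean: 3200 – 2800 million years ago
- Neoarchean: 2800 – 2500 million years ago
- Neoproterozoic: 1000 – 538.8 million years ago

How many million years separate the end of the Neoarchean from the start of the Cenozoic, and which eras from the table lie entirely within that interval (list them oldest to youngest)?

2434 million years; Paleoproterozoic, Mesoproterozoic, Neoproterozoic, Paleozoic, Mesozoic

End of Neoarchean = 2500 Ma; start of Cenozoic = 66 Ma.
Gap = 2500 − 66 = 2434 Myr.
Eras wholly inside 2500–66 Ma: Paleoproterozoic (2500–1600), Mesoproterozoic (1600–1000), Neoproterozoic (1000–538.8), Paleozoic (538.8–251.902), Mesozoic (251.902–66).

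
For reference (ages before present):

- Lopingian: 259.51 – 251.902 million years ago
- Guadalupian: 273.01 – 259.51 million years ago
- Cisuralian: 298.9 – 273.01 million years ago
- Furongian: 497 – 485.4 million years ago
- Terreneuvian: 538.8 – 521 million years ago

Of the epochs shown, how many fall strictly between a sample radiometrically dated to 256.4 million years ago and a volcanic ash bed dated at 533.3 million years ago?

3

The older date is 533.3 Ma and the younger is 256.4 Ma.
Epochs with start < 533.3 and end > 256.4 Ma: Furongian (497–485.4), Cisuralian (298.9–273.01), Guadalupian (273.01–259.51).
That is 3 complete epochs.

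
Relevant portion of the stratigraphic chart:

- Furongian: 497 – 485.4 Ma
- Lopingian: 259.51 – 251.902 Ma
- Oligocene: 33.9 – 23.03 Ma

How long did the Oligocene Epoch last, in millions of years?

33.9 − 23.03 = 10.87 million years.

10.87 million years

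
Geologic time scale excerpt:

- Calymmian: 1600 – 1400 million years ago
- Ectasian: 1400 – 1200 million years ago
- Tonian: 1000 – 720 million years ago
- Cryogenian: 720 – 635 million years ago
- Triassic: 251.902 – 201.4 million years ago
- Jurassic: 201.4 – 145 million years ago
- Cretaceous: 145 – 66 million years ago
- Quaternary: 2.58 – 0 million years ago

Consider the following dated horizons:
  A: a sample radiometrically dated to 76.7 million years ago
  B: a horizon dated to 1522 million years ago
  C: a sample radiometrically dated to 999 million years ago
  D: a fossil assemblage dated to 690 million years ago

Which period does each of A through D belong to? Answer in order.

A — Cretaceous; B — Calymmian; C — Tonian; D — Cryogenian

A: 76.7 Ma lies in 145–66 Ma, so Cretaceous.
B: 1522 Ma lies in 1600–1400 Ma, so Calymmian.
C: 999 Ma lies in 1000–720 Ma, so Tonian.
D: 690 Ma lies in 720–635 Ma, so Cryogenian.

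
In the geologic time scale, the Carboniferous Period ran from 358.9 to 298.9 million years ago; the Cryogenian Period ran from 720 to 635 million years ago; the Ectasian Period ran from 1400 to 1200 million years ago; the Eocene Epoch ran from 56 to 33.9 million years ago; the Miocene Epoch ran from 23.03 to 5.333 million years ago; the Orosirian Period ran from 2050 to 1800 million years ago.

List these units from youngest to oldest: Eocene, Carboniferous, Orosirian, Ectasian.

Eocene, Carboniferous, Ectasian, Orosirian

The oldest of these is Orosirian (starts 2050 Ma) and the youngest is Eocene (ends 33.9 Ma).
In between, by decreasing start age: Ectasian (1400), Carboniferous (358.9).
Listing youngest first means reversing that sequence.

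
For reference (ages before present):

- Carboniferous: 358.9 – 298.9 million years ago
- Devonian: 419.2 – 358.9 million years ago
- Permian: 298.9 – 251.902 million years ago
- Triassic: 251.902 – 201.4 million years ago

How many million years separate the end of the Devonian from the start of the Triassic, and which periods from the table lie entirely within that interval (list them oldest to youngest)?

End of Devonian = 358.9 Ma; start of Triassic = 251.902 Ma.
Gap = 358.9 − 251.902 = 106.998 Myr.
Periods wholly inside 358.9–251.902 Ma: Carboniferous (358.9–298.9), Permian (298.9–251.902).

106.998 million years; Carboniferous, Permian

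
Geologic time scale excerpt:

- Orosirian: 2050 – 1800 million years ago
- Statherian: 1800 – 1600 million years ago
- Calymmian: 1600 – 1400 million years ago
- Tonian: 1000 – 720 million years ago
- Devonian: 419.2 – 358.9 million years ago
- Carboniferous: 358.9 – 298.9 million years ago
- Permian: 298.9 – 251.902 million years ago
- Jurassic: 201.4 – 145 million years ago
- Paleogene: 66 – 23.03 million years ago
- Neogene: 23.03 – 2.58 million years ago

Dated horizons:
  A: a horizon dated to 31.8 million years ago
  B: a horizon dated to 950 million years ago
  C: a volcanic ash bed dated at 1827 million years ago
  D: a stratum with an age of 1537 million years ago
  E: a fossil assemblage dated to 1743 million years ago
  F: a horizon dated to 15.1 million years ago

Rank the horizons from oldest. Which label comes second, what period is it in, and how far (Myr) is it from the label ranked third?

E, in the Statherian; 206 million years to D

Larger Ma means older, so oldest first: C 1827 > E 1743 > D 1537 > B 950 > A 31.8 > F 15.1.
Counting 2 along gives E (1743 Ma); the excerpt puts that inside the Statherian, 1800–1600 Ma.
Next in line is D (1537 Ma), and 1743 − 1537 = 206 Myr.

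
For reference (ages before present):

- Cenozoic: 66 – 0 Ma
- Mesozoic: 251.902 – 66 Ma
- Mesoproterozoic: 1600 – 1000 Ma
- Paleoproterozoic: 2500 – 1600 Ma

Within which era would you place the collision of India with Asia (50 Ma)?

50 Ma lies between 66 and 0 Ma, so it falls in the Cenozoic.

Cenozoic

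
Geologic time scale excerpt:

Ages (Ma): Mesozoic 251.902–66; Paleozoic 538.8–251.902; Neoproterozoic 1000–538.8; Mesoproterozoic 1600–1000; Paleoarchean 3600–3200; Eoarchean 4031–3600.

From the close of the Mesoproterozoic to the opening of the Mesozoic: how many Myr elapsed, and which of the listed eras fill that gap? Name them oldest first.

748.098 million years; Neoproterozoic, Paleozoic

End of Mesoproterozoic = 1000 Ma; start of Mesozoic = 251.902 Ma.
Gap = 1000 − 251.902 = 748.098 Myr.
Eras wholly inside 1000–251.902 Ma: Neoproterozoic (1000–538.8), Paleozoic (538.8–251.902).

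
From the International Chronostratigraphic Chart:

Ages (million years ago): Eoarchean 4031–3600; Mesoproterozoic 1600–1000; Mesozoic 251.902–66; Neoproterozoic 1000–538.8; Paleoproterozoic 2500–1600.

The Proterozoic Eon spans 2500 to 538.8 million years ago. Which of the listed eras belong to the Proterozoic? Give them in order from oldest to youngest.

Eras with both bounds inside 2500–538.8 Ma: Paleoproterozoic (2500–1600), Mesoproterozoic (1600–1000), Neoproterozoic (1000–538.8).

Paleoproterozoic, Mesoproterozoic, Neoproterozoic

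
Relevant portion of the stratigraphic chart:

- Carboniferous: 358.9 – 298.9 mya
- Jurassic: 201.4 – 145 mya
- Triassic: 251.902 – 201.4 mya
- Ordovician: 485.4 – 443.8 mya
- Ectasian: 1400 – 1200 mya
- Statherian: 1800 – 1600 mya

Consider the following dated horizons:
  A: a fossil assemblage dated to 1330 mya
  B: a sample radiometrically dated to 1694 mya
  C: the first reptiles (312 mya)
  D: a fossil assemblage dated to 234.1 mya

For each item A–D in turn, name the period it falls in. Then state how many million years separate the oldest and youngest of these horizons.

A — Ectasian; B — Statherian; C — Carboniferous; D — Triassic; span 1459.9 million years

Match each age against the start–end ranges in the excerpt: A = 1330 Ma → Ectasian (1400–1200); B = 1694 Ma → Statherian (1800–1600); C = 312 Ma → Carboniferous (358.9–298.9); D = 234.1 Ma → Triassic (251.902–201.4).
The largest age is 1694 Ma and the smallest is 234.1 Ma; their difference is 1459.9 Myr.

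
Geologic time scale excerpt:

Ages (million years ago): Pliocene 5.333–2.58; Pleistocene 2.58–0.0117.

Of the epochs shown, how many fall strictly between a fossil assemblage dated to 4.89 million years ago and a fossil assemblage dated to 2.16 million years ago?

0

The older date is 4.89 Ma and the younger is 2.16 Ma.
No epoch both begins after 4.89 Ma and ends before 2.16 Ma, so the count is 0.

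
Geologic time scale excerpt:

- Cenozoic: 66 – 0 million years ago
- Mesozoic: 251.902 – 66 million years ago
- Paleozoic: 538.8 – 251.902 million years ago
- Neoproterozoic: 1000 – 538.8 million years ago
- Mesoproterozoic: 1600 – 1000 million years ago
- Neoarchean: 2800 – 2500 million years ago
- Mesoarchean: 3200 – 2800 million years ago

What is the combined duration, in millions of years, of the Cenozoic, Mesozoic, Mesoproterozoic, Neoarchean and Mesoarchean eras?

Duration is start − end for each: (66 − 0) + (251.902 − 66) + (1600 − 1000) + (2800 − 2500) + (3200 − 2800).
That is 66 + 185.902 + 600 + 300 + 400, which totals 1551.902 million years.

1551.902 million years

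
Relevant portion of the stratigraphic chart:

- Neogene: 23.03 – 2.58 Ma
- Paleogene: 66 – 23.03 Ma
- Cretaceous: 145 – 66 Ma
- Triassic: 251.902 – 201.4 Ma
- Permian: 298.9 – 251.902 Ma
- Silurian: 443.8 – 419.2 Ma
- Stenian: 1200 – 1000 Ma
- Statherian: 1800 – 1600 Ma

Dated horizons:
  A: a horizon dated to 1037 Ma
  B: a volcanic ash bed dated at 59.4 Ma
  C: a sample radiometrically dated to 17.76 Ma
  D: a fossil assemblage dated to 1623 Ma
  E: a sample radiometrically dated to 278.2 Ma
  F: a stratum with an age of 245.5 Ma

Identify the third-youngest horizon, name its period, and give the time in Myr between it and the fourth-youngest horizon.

Smaller Ma means younger, so youngest first: C 17.76 < B 59.4 < F 245.5 < E 278.2 < A 1037 < D 1623.
Counting 3 along gives F (245.5 Ma); the excerpt puts that inside the Triassic, 251.902–201.4 Ma.
Next in line is E (278.2 Ma), and 278.2 − 245.5 = 32.7 Myr.

F, in the Triassic; 32.7 million years to E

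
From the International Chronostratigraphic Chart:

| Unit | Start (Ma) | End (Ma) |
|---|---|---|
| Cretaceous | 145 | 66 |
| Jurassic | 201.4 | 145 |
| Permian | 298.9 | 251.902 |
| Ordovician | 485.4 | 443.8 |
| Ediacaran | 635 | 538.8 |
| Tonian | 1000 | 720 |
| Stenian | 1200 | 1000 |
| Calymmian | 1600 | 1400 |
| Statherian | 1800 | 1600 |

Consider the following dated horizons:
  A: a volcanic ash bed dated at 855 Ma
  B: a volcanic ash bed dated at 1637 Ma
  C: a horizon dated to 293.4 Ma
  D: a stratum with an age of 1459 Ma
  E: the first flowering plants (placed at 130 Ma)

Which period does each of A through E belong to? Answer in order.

Match each age against the start–end ranges in the excerpt: A = 855 Ma → Tonian (1000–720); B = 1637 Ma → Statherian (1800–1600); C = 293.4 Ma → Permian (298.9–251.902); D = 1459 Ma → Calymmian (1600–1400); E = 130 Ma → Cretaceous (145–66).

A — Tonian; B — Statherian; C — Permian; D — Calymmian; E — Cretaceous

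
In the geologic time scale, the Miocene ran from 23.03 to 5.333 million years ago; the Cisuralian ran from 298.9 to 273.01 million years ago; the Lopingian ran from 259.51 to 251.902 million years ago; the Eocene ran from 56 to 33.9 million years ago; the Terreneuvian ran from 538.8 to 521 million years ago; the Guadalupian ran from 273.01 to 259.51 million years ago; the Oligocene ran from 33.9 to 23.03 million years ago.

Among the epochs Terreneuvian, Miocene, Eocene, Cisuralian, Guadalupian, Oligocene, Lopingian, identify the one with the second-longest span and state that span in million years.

Eocene, 22.1 million years

Durations: Terreneuvian 17.8; Miocene 17.697; Eocene 22.1; Cisuralian 25.89; Guadalupian 13.5; Oligocene 10.87; Lopingian 7.608 Myr.
Sorted longest-first: Cisuralian (25.89), Eocene (22.1), Terreneuvian (17.8), Miocene (17.697), Guadalupian (13.5), Oligocene (10.87), Lopingian (7.608).
The second longest is Eocene at 22.1 Myr.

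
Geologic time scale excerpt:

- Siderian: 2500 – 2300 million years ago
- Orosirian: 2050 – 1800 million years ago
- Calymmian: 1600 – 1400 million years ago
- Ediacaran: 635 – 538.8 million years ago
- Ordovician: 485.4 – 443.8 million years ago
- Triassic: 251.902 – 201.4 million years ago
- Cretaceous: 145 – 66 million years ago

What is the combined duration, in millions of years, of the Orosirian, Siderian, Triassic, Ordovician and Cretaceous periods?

621.102 million years

Duration is start − end for each: (2050 − 1800) + (2500 − 2300) + (251.902 − 201.4) + (485.4 − 443.8) + (145 − 66).
That is 250 + 200 + 50.502 + 41.6 + 79, which totals 621.102 million years.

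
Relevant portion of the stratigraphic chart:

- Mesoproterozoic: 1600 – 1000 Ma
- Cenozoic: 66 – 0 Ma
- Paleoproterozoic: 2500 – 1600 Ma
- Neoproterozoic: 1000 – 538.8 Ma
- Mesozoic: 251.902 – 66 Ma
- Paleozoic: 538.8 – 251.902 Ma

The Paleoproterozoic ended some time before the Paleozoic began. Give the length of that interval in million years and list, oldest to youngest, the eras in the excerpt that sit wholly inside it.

1061.2 million years; Mesoproterozoic, Neoproterozoic

The Paleoproterozoic closes at 1600 Ma and the Paleozoic opens at 538.8 Ma, so the interval is 1600 − 538.8 = 1061.2 Myr.
An era fits inside if it starts at or after 1600 Ma and ends at or before 538.8 Ma; oldest first that gives Mesoproterozoic, Neoproterozoic.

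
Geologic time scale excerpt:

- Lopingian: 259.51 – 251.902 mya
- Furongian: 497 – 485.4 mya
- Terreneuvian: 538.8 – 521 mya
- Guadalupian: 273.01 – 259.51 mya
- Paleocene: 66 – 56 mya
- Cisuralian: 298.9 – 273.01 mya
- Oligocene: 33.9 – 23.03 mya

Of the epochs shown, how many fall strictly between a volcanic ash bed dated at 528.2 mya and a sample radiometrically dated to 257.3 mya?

The older date is 528.2 Ma and the younger is 257.3 Ma.
Epochs with start < 528.2 and end > 257.3 Ma: Furongian (497–485.4), Cisuralian (298.9–273.01), Guadalupian (273.01–259.51).
That is 3 complete epochs.

3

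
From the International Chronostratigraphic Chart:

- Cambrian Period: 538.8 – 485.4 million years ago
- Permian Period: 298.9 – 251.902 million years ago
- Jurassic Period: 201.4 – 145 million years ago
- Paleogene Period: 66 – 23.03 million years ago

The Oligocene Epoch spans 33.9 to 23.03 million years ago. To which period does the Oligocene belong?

Paleogene

The Oligocene (33.9–23.03 Ma) lies entirely within 66–23.03 Ma, the Paleogene Period.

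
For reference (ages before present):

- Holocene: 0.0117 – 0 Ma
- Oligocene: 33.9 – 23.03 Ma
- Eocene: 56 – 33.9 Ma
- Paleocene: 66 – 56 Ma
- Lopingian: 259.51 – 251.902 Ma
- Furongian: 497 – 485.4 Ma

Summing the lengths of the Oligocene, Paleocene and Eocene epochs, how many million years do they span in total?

42.97 million years

Each duration: Oligocene = 10.87; Paleocene = 10; Eocene = 22.1.
Sum: 10.87 + 10 + 22.1 = 42.97 Myr.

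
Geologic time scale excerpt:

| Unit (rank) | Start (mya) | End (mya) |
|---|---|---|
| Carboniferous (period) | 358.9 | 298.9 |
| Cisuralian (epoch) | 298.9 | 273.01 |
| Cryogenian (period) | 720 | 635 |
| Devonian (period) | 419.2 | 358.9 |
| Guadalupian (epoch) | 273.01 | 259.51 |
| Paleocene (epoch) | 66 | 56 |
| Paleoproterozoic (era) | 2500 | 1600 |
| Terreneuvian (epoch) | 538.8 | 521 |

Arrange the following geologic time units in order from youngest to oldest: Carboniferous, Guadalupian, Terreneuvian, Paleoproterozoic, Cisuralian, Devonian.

Read off each span (Ma): Carboniferous 358.9–298.9; Guadalupian 273.01–259.51; Terreneuvian 538.8–521; Paleoproterozoic 2500–1600; Cisuralian 298.9–273.01; Devonian 419.2–358.9.
Larger Ma is older, so oldest→youngest is Paleoproterozoic, Terreneuvian, Devonian, Carboniferous, Cisuralian, Guadalupian; reverse it for youngest→oldest.

Guadalupian → Cisuralian → Carboniferous → Devonian → Terreneuvian → Paleoproterozoic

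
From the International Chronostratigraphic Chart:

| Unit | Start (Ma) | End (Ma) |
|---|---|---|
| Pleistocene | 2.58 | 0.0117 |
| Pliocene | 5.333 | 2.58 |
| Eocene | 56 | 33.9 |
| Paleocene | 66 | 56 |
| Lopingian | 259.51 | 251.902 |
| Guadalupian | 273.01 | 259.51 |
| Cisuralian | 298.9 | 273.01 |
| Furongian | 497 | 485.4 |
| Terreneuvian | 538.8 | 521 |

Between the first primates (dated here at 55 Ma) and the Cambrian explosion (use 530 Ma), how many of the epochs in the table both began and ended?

5

The older date is 530 Ma and the younger is 55 Ma.
Epochs with start < 530 and end > 55 Ma: Furongian (497–485.4), Cisuralian (298.9–273.01), Guadalupian (273.01–259.51), Lopingian (259.51–251.902), Paleocene (66–56).
That is 5 complete epochs.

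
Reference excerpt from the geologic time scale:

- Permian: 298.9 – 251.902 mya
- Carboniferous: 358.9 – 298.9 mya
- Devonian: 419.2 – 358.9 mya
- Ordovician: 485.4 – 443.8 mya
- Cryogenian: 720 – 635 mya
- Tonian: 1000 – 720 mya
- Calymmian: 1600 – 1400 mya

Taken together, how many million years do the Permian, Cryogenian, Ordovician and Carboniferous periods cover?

233.598 million years

Duration is start − end for each: (298.9 − 251.902) + (720 − 635) + (485.4 − 443.8) + (358.9 − 298.9).
That is 46.998 + 85 + 41.6 + 60, which totals 233.598 million years.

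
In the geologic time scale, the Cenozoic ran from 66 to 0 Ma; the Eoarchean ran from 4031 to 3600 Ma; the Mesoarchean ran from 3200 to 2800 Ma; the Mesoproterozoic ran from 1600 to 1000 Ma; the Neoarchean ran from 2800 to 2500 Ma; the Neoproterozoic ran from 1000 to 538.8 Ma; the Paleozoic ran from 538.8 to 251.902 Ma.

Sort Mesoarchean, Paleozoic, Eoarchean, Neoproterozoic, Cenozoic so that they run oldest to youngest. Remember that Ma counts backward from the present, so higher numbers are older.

Read off each span (Ma): Mesoarchean 3200–2800; Paleozoic 538.8–251.902; Eoarchean 4031–3600; Neoproterozoic 1000–538.8; Cenozoic 66–0.
Larger Ma is older, so oldest→youngest is Eoarchean, Mesoarchean, Neoproterozoic, Paleozoic, Cenozoic.

Eoarchean, Mesoarchean, Neoproterozoic, Paleozoic, Cenozoic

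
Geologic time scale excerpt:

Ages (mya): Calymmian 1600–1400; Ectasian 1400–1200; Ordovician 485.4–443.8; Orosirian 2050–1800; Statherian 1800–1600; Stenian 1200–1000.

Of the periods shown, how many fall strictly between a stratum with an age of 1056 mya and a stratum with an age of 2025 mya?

The older date is 2025 Ma and the younger is 1056 Ma.
Periods with start < 2025 and end > 1056 Ma: Statherian (1800–1600), Calymmian (1600–1400), Ectasian (1400–1200).
That is 3 complete periods.

3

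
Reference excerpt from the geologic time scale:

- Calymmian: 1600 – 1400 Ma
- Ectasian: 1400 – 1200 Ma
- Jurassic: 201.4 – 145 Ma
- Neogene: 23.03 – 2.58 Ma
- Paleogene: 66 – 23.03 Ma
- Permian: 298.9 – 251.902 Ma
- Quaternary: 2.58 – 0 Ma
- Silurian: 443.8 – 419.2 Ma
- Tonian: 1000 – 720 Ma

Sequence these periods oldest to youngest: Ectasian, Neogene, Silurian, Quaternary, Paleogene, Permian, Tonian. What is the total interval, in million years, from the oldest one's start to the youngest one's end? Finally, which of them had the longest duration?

Start ages (Ma): Ectasian 1400, Tonian 1000, Silurian 443.8, Permian 298.9, Paleogene 66, Neogene 23.03, Quaternary 2.58.
Ordered oldest to youngest: Ectasian, Tonian, Silurian, Permian, Paleogene, Neogene, Quaternary.
Span = 1400 − 0 = 1400 Myr.
Durations: Neogene 20.45, Permian 46.998, Ectasian 200, Silurian 24.6, Tonian 280, Paleogene 42.97, Quaternary 2.58 → longest is Tonian (280 Myr).

Ectasian, Tonian, Silurian, Permian, Paleogene, Neogene, Quaternary; total span 1400 Myr; longest is Tonian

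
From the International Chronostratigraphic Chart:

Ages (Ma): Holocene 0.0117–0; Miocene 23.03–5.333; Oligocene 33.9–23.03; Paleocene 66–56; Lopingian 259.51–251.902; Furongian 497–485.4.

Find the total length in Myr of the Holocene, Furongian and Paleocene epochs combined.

21.6117 million years

Each duration: Holocene = 0.0117; Furongian = 11.6; Paleocene = 10.
Sum: 0.0117 + 11.6 + 10 = 21.6117 Myr.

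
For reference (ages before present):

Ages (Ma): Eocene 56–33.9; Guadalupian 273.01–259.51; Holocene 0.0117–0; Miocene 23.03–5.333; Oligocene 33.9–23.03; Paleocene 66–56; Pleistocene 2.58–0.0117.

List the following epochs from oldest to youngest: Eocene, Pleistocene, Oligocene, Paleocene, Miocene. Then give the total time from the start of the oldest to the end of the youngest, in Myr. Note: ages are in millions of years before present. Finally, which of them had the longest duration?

From the excerpt: Eocene 56–33.9; Pleistocene 2.58–0.0117; Oligocene 33.9–23.03; Paleocene 66–56; Miocene 23.03–5.333 (Ma).
Larger Ma is earlier, so the oldest is Paleocene and the youngest is Pleistocene; oldest to youngest: Paleocene, Eocene, Oligocene, Miocene, Pleistocene.
Oldest start 66 minus youngest end 0.0117 gives 65.9883 Myr overall.
Individual lengths (start − end): Oligocene 10.87; Eocene 22.1; Miocene 17.697; Pleistocene 2.5683; Paleocene 10. The largest is Eocene at 22.1 Myr.

Paleocene, Eocene, Oligocene, Miocene, Pleistocene; total span 65.9883 Myr; longest is Eocene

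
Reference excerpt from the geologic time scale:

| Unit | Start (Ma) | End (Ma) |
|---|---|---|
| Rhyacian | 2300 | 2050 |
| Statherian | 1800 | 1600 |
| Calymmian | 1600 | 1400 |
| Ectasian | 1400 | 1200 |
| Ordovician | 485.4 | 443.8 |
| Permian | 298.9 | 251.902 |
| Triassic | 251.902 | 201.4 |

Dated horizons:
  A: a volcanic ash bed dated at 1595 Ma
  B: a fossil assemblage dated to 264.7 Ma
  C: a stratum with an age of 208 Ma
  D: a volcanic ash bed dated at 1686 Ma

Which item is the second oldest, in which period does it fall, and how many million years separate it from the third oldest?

Sorted oldest-first by Ma: D (1686), A (1595), B (264.7), C (208).
The second oldest is A at 1595 Ma, which lies in 1600–1400 Ma: the Calymmian.
The third oldest is B at 264.7 Ma; separation = |1595 − 264.7| = 1330.3 Myr.

A, in the Calymmian; 1330.3 million years to B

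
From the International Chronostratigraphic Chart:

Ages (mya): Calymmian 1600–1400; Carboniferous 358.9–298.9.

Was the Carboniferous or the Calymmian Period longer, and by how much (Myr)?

Carboniferous: 358.9 − 298.9 = 60 Myr.
Calymmian: 1600 − 1400 = 200 Myr.
Difference: 200 − 60 = 140 Myr, so the Calymmian was longer.

Calymmian, by 140 million years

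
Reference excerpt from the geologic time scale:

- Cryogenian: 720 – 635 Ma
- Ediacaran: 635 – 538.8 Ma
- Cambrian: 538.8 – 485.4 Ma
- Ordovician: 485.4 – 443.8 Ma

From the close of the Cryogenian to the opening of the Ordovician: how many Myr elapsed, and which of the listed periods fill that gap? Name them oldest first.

The Cryogenian closes at 635 Ma and the Ordovician opens at 485.4 Ma, so the interval is 635 − 485.4 = 149.6 Myr.
A period fits inside if it starts at or after 635 Ma and ends at or before 485.4 Ma; oldest first that gives Ediacaran, Cambrian.

149.6 million years; Ediacaran, Cambrian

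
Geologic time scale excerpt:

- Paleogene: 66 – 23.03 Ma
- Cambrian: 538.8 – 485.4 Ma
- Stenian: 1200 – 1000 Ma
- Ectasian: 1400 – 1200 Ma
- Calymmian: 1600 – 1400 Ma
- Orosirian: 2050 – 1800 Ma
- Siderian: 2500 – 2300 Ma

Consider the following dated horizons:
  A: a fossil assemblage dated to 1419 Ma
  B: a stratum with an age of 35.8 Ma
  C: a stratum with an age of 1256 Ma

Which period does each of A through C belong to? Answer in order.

A — Calymmian; B — Paleogene; C — Ectasian

Match each age against the start–end ranges in the excerpt: A = 1419 Ma → Calymmian (1600–1400); B = 35.8 Ma → Paleogene (66–23.03); C = 1256 Ma → Ectasian (1400–1200).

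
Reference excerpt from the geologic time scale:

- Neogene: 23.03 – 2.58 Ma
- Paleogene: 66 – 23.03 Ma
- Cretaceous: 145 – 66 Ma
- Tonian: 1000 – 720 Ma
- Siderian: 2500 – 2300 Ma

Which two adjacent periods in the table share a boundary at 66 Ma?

The Cretaceous ends at 66 Ma and the Paleogene begins at 66 Ma, so they share that boundary.

Cretaceous and Paleogene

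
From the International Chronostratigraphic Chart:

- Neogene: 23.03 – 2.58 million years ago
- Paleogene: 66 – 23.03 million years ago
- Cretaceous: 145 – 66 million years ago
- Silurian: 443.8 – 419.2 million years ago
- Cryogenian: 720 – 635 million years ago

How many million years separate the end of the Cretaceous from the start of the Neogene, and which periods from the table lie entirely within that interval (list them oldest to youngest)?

42.97 million years; Paleogene

The Cretaceous closes at 66 Ma and the Neogene opens at 23.03 Ma, so the interval is 66 − 23.03 = 42.97 Myr.
A period fits inside if it starts at or after 66 Ma and ends at or before 23.03 Ma; oldest first that gives Paleogene.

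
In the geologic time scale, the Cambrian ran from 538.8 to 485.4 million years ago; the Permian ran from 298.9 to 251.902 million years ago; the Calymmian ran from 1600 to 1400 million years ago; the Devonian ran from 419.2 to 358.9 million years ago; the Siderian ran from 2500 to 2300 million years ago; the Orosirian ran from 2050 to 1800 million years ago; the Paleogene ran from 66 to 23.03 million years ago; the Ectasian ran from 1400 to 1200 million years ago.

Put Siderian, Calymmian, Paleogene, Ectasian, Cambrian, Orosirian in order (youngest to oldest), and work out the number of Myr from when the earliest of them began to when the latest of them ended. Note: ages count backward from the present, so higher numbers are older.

Paleogene, Cambrian, Ectasian, Calymmian, Orosirian, Siderian; total span 2476.97 Myr

From the excerpt: Siderian 2500–2300; Calymmian 1600–1400; Paleogene 66–23.03; Ectasian 1400–1200; Cambrian 538.8–485.4; Orosirian 2050–1800 (Ma).
Larger Ma is earlier, so the oldest is Siderian and the youngest is Paleogene; youngest to oldest: Paleogene, Cambrian, Ectasian, Calymmian, Orosirian, Siderian.
Oldest start 2500 minus youngest end 23.03 gives 2476.97 Myr overall.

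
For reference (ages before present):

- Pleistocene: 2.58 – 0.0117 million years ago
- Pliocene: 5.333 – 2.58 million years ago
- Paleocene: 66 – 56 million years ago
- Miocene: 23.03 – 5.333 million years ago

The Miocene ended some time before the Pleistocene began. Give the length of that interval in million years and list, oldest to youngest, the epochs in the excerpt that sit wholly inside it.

End of Miocene = 5.333 Ma; start of Pleistocene = 2.58 Ma.
Gap = 5.333 − 2.58 = 2.753 Myr.
Epochs wholly inside 5.333–2.58 Ma: Pliocene (5.333–2.58).

2.753 million years; Pliocene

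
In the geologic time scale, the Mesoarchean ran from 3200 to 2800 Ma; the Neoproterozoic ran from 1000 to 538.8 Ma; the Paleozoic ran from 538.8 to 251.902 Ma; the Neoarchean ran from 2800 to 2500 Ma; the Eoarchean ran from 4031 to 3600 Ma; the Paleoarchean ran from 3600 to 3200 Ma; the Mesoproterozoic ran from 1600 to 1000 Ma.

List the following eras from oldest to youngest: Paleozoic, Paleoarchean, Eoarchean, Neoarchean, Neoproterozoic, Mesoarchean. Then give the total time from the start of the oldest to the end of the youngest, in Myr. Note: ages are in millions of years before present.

Eoarchean, Paleoarchean, Mesoarchean, Neoarchean, Neoproterozoic, Paleozoic; total span 3779.098 Myr

Start ages (Ma): Eoarchean 4031, Paleoarchean 3600, Mesoarchean 3200, Neoarchean 2800, Neoproterozoic 1000, Paleozoic 538.8.
Ordered oldest to youngest: Eoarchean, Paleoarchean, Mesoarchean, Neoarchean, Neoproterozoic, Paleozoic.
Span = 4031 − 251.902 = 3779.098 Myr.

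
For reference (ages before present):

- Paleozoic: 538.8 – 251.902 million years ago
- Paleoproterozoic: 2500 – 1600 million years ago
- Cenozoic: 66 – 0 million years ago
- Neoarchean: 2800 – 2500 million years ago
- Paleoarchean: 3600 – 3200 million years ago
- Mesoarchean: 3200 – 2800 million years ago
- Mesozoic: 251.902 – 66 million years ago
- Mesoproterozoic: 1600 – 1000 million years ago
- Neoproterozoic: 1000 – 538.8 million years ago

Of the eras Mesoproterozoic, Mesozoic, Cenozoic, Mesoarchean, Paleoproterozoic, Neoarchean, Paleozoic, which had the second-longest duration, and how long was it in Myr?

Durations: Mesoproterozoic 600; Mesozoic 185.902; Cenozoic 66; Mesoarchean 400; Paleoproterozoic 900; Neoarchean 300; Paleozoic 286.898 Myr.
Sorted longest-first: Paleoproterozoic (900), Mesoproterozoic (600), Mesoarchean (400), Neoarchean (300), Paleozoic (286.898), Mesozoic (185.902), Cenozoic (66).
The second longest is Mesoproterozoic at 600 Myr.

Mesoproterozoic, 600 million years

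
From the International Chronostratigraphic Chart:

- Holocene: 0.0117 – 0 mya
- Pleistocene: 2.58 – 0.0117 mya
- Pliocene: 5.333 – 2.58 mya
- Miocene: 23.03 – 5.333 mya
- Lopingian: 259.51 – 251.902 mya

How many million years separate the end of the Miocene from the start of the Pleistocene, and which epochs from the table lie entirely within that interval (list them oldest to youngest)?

The Miocene closes at 5.333 Ma and the Pleistocene opens at 2.58 Ma, so the interval is 5.333 − 2.58 = 2.753 Myr.
An epoch fits inside if it starts at or after 5.333 Ma and ends at or before 2.58 Ma; oldest first that gives Pliocene.

2.753 million years; Pliocene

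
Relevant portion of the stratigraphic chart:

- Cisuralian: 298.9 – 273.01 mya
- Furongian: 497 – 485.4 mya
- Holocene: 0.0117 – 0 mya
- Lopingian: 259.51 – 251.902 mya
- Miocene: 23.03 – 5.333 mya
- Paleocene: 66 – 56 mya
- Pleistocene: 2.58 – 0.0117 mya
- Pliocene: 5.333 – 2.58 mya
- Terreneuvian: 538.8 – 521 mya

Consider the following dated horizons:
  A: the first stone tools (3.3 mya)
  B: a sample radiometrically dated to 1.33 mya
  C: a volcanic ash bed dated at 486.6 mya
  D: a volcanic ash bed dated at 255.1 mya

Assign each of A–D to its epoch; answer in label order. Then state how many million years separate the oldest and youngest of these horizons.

Match each age against the start–end ranges in the excerpt: A = 3.3 Ma → Pliocene (5.333–2.58); B = 1.33 Ma → Pleistocene (2.58–0.0117); C = 486.6 Ma → Furongian (497–485.4); D = 255.1 Ma → Lopingian (259.51–251.902).
The largest age is 486.6 Ma and the smallest is 1.33 Ma; their difference is 485.27 Myr.

A — Pliocene; B — Pleistocene; C — Furongian; D — Lopingian; span 485.27 million years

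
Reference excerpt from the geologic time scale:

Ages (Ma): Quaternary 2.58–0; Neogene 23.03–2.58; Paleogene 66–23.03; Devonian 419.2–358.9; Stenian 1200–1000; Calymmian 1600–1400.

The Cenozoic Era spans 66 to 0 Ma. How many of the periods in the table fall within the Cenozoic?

3

Periods inside 66–0 Ma: Paleogene, Neogene, Quaternary — 3 in total.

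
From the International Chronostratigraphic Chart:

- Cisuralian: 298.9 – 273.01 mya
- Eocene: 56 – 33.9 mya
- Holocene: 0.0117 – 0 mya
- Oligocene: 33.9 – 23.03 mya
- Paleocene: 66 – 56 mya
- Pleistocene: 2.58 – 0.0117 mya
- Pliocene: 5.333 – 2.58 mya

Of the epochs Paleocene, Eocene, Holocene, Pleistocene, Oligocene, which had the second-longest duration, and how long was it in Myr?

Durations: Paleocene 10; Eocene 22.1; Holocene 0.0117; Pleistocene 2.5683; Oligocene 10.87 Myr.
Sorted longest-first: Eocene (22.1), Oligocene (10.87), Paleocene (10), Pleistocene (2.5683), Holocene (0.0117).
The second longest is Oligocene at 10.87 Myr.

Oligocene, 10.87 million years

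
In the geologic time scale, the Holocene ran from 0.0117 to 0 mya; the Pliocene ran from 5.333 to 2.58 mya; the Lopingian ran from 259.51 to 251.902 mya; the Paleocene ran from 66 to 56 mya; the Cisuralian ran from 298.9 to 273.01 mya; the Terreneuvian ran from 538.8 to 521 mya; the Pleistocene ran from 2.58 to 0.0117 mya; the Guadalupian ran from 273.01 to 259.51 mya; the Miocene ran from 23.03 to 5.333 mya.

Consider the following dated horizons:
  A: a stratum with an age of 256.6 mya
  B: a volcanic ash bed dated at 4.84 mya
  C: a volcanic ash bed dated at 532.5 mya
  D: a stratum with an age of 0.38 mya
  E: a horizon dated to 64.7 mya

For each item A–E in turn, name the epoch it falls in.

Match each age against the start–end ranges in the excerpt: A = 256.6 Ma → Lopingian (259.51–251.902); B = 4.84 Ma → Pliocene (5.333–2.58); C = 532.5 Ma → Terreneuvian (538.8–521); D = 0.38 Ma → Pleistocene (2.58–0.0117); E = 64.7 Ma → Paleocene (66–56).

A — Lopingian; B — Pliocene; C — Terreneuvian; D — Pleistocene; E — Paleocene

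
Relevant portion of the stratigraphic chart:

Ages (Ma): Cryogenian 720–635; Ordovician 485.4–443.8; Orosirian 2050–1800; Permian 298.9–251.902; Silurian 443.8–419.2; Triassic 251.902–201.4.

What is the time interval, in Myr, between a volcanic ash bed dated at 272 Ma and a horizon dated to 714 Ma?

714 − 272 = 442 million years.

442 million years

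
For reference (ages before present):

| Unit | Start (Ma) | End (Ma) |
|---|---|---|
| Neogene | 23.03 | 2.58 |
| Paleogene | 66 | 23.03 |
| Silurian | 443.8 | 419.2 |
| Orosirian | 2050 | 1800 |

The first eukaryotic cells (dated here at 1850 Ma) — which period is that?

1850 Ma lies between 2050 and 1800 Ma, so it falls in the Orosirian.

Orosirian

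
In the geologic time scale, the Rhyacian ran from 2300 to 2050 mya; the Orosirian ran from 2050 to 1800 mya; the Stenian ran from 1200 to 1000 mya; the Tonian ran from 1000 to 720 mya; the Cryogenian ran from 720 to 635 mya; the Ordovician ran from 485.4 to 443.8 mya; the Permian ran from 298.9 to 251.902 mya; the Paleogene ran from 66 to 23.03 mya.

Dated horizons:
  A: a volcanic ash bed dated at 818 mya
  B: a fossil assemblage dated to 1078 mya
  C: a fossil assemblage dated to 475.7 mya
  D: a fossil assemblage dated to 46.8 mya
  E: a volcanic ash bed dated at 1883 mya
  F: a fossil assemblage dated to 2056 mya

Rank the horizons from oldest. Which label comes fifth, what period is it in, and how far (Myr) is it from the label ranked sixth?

C, in the Ordovician; 428.9 million years to D

Larger Ma means older, so oldest first: F 2056 > E 1883 > B 1078 > A 818 > C 475.7 > D 46.8.
Counting 5 along gives C (475.7 Ma); the excerpt puts that inside the Ordovician, 485.4–443.8 Ma.
Next in line is D (46.8 Ma), and 475.7 − 46.8 = 428.9 Myr.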